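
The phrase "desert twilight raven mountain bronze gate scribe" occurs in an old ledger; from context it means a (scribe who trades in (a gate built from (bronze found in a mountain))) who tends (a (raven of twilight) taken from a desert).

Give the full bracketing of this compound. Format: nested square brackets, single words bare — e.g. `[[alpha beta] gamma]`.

[[desert [twilight raven]] [[[mountain bronze] gate] scribe]]

The outermost head in the paraphrase is "scribe" (specifically "mountain bronze gate scribe"), modified by "desert twilight raven".
Within "desert twilight raven", the head is "raven" (specifically "twilight raven") and the modifier is "desert".
Within "twilight raven", the head is "raven" and the modifier is "twilight".
Within "mountain bronze gate scribe", the head is "scribe" and the modifier is "mountain bronze gate".
Within "mountain bronze gate", the head is "gate" and the modifier is "mountain bronze".
Within "mountain bronze", the head is "bronze" and the modifier is "mountain".
So the structure is [[desert [twilight raven]] [[[mountain bronze] gate] scribe]].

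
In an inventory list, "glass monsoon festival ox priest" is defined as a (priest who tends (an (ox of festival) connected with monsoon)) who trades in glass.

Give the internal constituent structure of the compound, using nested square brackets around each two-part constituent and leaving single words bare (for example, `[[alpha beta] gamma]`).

At the top level: head "priest" (specifically "monsoon festival ox priest"); modifier "glass".
Inside "monsoon festival ox priest": head "priest", modifier "monsoon festival ox".
Inside "monsoon festival ox": head "ox" (specifically "festival ox"), modifier "monsoon".
Inside "festival ox": head "ox", modifier "festival".
So the structure is [glass [[monsoon [festival ox]] priest]].

[glass [[monsoon [festival ox]] priest]]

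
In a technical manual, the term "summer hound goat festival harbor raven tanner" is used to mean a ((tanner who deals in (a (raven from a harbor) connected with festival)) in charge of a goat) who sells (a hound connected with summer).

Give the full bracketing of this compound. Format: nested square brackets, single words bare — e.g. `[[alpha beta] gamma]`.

[[summer hound] [goat [[festival [harbor raven]] tanner]]]

Whole compound: head "tanner" (specifically "goat festival harbor raven tanner"), modifier "summer hound".
"summer hound" → head "hound", modifier "summer".
"goat festival harbor raven tanner" → head "tanner" (specifically "festival harbor raven tanner"), modifier "goat".
"festival harbor raven tanner" → head "tanner", modifier "festival harbor raven".
"festival harbor raven" → head "raven" (specifically "harbor raven"), modifier "festival".
"harbor raven" → head "raven", modifier "harbor".
So the structure is [[summer hound] [goat [[festival [harbor raven]] tanner]]].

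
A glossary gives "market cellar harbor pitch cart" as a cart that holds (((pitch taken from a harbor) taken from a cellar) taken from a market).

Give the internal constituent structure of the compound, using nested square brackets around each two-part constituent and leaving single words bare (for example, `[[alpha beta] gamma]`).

Whole compound: head "cart", modifier "market cellar harbor pitch".
Within "market cellar harbor pitch", the head is "pitch" (specifically "cellar harbor pitch") and the modifier is "market".
Within "cellar harbor pitch", the head is "pitch" (specifically "harbor pitch") and the modifier is "cellar".
Within "harbor pitch", the head is "pitch" and the modifier is "harbor".
Assembled: [[market [cellar [harbor pitch]]] cart].

[[market [cellar [harbor pitch]]] cart]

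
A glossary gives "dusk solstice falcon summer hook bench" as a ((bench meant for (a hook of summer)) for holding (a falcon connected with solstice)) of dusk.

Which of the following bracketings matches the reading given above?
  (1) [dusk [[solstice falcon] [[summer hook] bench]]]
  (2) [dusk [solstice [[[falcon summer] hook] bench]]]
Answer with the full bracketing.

[dusk [[solstice falcon] [[summer hook] bench]]]

The paraphrase's head is the "bench" part ("solstice falcon summer hook bench"); its modifier is "dusk".
That top-level split, carried through the inner groups, gives [dusk [[solstice falcon] [[summer hook] bench]]].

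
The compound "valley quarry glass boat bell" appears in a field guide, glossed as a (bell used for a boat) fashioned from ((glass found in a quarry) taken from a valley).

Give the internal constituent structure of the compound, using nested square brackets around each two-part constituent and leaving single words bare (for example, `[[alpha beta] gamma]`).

[[valley [quarry glass]] [boat bell]]

Overall it is a kind of bell (specifically "boat bell"); the modifier is "valley quarry glass".
Within "valley quarry glass", the head is "glass" (specifically "quarry glass") and the modifier is "valley".
Within "quarry glass", the head is "glass" and the modifier is "quarry".
Within "boat bell", the head is "bell" and the modifier is "boat".
So the structure is [[valley [quarry glass]] [boat bell]].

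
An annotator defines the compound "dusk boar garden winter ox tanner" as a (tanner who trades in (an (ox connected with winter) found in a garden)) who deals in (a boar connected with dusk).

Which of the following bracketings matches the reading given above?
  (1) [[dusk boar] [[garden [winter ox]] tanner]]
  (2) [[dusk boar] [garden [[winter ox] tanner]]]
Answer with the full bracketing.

The paraphrase's head is the "tanner" part ("garden winter ox tanner"); its modifier is "dusk boar".
That top-level split, carried through the inner groups, gives [[dusk boar] [[garden [winter ox]] tanner]].

[[dusk boar] [[garden [winter ox]] tanner]]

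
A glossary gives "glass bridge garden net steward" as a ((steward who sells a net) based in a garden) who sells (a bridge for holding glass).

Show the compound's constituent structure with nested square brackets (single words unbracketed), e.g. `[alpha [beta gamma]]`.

[[glass bridge] [garden [net steward]]]

The outermost head in the paraphrase is "steward" (specifically "garden net steward"), modified by "glass bridge".
"glass bridge" → head "bridge", modifier "glass".
"garden net steward" → head "steward" (specifically "net steward"), modifier "garden".
"net steward" → head "steward", modifier "net".
Assembled: [[glass bridge] [garden [net steward]]].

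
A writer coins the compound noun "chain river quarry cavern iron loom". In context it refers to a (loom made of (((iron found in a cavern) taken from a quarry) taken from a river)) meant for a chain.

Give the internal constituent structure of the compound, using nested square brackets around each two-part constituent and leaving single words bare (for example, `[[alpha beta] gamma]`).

The outermost head in the paraphrase is "loom" (specifically "river quarry cavern iron loom"), modified by "chain".
Inside "river quarry cavern iron loom": head "loom", modifier "river quarry cavern iron".
Inside "river quarry cavern iron": head "iron" (specifically "quarry cavern iron"), modifier "river".
Inside "quarry cavern iron": head "iron" (specifically "cavern iron"), modifier "quarry".
Inside "cavern iron": head "iron", modifier "cavern".
Putting it together: [chain [[river [quarry [cavern iron]]] loom]].

[chain [[river [quarry [cavern iron]]] loom]]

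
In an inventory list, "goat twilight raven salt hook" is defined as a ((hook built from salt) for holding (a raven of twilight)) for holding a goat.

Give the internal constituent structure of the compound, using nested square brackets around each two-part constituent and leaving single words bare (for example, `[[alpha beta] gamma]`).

At the top level: head "hook" (specifically "twilight raven salt hook"); modifier "goat".
"twilight raven salt hook" → head "hook" (specifically "salt hook"), modifier "twilight raven".
"twilight raven" → head "raven", modifier "twilight".
"salt hook" → head "hook", modifier "salt".
Assembled: [goat [[twilight raven] [salt hook]]].

[goat [[twilight raven] [salt hook]]]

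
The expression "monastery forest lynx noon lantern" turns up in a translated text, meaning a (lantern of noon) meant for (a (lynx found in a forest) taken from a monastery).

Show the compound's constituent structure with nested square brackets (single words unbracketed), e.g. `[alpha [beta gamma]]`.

[[monastery [forest lynx]] [noon lantern]]

Whole compound: head "lantern" (specifically "noon lantern"), modifier "monastery forest lynx".
Within "monastery forest lynx", the head is "lynx" (specifically "forest lynx") and the modifier is "monastery".
Within "forest lynx", the head is "lynx" and the modifier is "forest".
Within "noon lantern", the head is "lantern" and the modifier is "noon".
Putting it together: [[monastery [forest lynx]] [noon lantern]].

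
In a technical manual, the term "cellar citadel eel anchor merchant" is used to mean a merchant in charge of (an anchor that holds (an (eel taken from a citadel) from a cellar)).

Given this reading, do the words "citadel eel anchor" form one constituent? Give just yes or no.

The top-level split is [cellar citadel eel anchor] [merchant]; the full structure is [[[cellar [citadel eel]] anchor] merchant].
"citadel eel anchor" straddles a constituent boundary, so it is not a single unit.

no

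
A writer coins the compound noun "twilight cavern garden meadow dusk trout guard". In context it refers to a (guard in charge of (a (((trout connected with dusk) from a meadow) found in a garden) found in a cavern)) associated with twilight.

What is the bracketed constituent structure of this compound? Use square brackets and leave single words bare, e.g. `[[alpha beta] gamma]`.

The outermost head in the paraphrase is "guard" (specifically "cavern garden meadow dusk trout guard"), modified by "twilight".
Inside "cavern garden meadow dusk trout guard": head "guard", modifier "cavern garden meadow dusk trout".
Inside "cavern garden meadow dusk trout": head "trout" (specifically "garden meadow dusk trout"), modifier "cavern".
Inside "garden meadow dusk trout": head "trout" (specifically "meadow dusk trout"), modifier "garden".
Inside "meadow dusk trout": head "trout" (specifically "dusk trout"), modifier "meadow".
Inside "dusk trout": head "trout", modifier "dusk".
So the structure is [twilight [[cavern [garden [meadow [dusk trout]]]] guard]].

[twilight [[cavern [garden [meadow [dusk trout]]]] guard]]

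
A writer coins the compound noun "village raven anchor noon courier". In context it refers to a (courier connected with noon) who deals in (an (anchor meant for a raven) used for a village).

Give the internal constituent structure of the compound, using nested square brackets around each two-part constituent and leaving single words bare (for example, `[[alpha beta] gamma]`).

Overall it is a kind of courier (specifically "noon courier"); the modifier is "village raven anchor".
Within "village raven anchor", the head is "anchor" (specifically "raven anchor") and the modifier is "village".
Within "raven anchor", the head is "anchor" and the modifier is "raven".
Within "noon courier", the head is "courier" and the modifier is "noon".
Putting it together: [[village [raven anchor]] [noon courier]].

[[village [raven anchor]] [noon courier]]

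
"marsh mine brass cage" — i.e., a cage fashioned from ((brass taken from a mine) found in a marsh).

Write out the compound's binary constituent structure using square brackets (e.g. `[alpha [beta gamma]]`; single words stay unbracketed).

The outermost head in the paraphrase is "cage", modified by "marsh mine brass".
"marsh mine brass" → head "brass" (specifically "mine brass"), modifier "marsh".
"mine brass" → head "brass", modifier "mine".
Assembled: [[marsh [mine brass]] cage].

[[marsh [mine brass]] cage]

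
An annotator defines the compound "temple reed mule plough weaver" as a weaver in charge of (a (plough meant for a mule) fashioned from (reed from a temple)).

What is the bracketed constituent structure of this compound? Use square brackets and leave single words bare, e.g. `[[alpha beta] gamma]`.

[[[temple reed] [mule plough]] weaver]

Overall it is a kind of weaver; the modifier is "temple reed mule plough".
"temple reed mule plough" → head "plough" (specifically "mule plough"), modifier "temple reed".
"temple reed" → head "reed", modifier "temple".
"mule plough" → head "plough", modifier "mule".
So the structure is [[[temple reed] [mule plough]] weaver].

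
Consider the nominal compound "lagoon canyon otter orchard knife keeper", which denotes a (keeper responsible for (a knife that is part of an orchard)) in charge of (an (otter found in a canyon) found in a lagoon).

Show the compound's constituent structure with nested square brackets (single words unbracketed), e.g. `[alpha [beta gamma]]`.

[[lagoon [canyon otter]] [[orchard knife] keeper]]

The outermost head in the paraphrase is "keeper" (specifically "orchard knife keeper"), modified by "lagoon canyon otter".
"lagoon canyon otter" → head "otter" (specifically "canyon otter"), modifier "lagoon".
"canyon otter" → head "otter", modifier "canyon".
"orchard knife keeper" → head "keeper", modifier "orchard knife".
"orchard knife" → head "knife", modifier "orchard".
Putting it together: [[lagoon [canyon otter]] [[orchard knife] keeper]].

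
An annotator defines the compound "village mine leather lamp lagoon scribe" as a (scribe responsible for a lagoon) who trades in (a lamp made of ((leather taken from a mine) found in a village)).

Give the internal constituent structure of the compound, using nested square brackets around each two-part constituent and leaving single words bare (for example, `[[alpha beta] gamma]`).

The outermost head in the paraphrase is "scribe" (specifically "lagoon scribe"), modified by "village mine leather lamp".
Within "village mine leather lamp", the head is "lamp" and the modifier is "village mine leather".
Within "village mine leather", the head is "leather" (specifically "mine leather") and the modifier is "village".
Within "mine leather", the head is "leather" and the modifier is "mine".
Within "lagoon scribe", the head is "scribe" and the modifier is "lagoon".
So the structure is [[[village [mine leather]] lamp] [lagoon scribe]].

[[[village [mine leather]] lamp] [lagoon scribe]]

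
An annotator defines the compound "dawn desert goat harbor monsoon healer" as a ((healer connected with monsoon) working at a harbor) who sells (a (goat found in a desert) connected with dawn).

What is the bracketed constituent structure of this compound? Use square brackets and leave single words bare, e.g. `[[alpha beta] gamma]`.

The outermost head in the paraphrase is "healer" (specifically "harbor monsoon healer"), modified by "dawn desert goat".
Within "dawn desert goat", the head is "goat" (specifically "desert goat") and the modifier is "dawn".
Within "desert goat", the head is "goat" and the modifier is "desert".
Within "harbor monsoon healer", the head is "healer" (specifically "monsoon healer") and the modifier is "harbor".
Within "monsoon healer", the head is "healer" and the modifier is "monsoon".
So the structure is [[dawn [desert goat]] [harbor [monsoon healer]]].

[[dawn [desert goat]] [harbor [monsoon healer]]]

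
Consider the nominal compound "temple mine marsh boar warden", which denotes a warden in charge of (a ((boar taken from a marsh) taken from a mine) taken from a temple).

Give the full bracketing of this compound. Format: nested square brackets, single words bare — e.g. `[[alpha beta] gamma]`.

[[temple [mine [marsh boar]]] warden]

At the top level: head "warden"; modifier "temple mine marsh boar".
Within "temple mine marsh boar", the head is "boar" (specifically "mine marsh boar") and the modifier is "temple".
Within "mine marsh boar", the head is "boar" (specifically "marsh boar") and the modifier is "mine".
Within "marsh boar", the head is "boar" and the modifier is "marsh".
Putting it together: [[temple [mine [marsh boar]]] warden].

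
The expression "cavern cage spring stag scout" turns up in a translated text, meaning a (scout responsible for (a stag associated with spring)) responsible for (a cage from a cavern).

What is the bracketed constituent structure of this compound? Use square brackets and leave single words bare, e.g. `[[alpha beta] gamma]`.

[[cavern cage] [[spring stag] scout]]

Overall it is a kind of scout (specifically "spring stag scout"); the modifier is "cavern cage".
"cavern cage" → head "cage", modifier "cavern".
"spring stag scout" → head "scout", modifier "spring stag".
"spring stag" → head "stag", modifier "spring".
So the structure is [[cavern cage] [[spring stag] scout]].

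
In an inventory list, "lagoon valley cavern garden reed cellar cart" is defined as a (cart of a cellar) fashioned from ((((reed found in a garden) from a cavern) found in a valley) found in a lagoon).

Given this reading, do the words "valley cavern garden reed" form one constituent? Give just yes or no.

yes

The paraphrase groups the words so that "valley cavern garden reed" is one unit: it corresponds to a single parenthesized sub-phrase.
The full structure is [[lagoon [valley [cavern [garden reed]]]] [cellar cart]], in which [valley cavern garden reed] is a constituent.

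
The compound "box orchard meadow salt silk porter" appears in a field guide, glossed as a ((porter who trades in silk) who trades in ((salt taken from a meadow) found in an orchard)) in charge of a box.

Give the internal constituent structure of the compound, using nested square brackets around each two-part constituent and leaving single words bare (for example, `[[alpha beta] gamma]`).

Overall it is a kind of porter (specifically "orchard meadow salt silk porter"); the modifier is "box".
Within "orchard meadow salt silk porter", the head is "porter" (specifically "silk porter") and the modifier is "orchard meadow salt".
Within "orchard meadow salt", the head is "salt" (specifically "meadow salt") and the modifier is "orchard".
Within "meadow salt", the head is "salt" and the modifier is "meadow".
Within "silk porter", the head is "porter" and the modifier is "silk".
So the structure is [box [[orchard [meadow salt]] [silk porter]]].

[box [[orchard [meadow salt]] [silk porter]]]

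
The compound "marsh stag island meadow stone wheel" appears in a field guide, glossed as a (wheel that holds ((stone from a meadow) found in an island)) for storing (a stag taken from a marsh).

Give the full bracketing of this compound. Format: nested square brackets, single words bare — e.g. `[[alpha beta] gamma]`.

[[marsh stag] [[island [meadow stone]] wheel]]

Overall it is a kind of wheel (specifically "island meadow stone wheel"); the modifier is "marsh stag".
"marsh stag" → head "stag", modifier "marsh".
"island meadow stone wheel" → head "wheel", modifier "island meadow stone".
"island meadow stone" → head "stone" (specifically "meadow stone"), modifier "island".
"meadow stone" → head "stone", modifier "meadow".
So the structure is [[marsh stag] [[island [meadow stone]] wheel]].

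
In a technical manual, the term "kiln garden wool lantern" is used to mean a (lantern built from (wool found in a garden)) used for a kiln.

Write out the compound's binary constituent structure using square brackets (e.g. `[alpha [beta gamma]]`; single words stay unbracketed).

[kiln [[garden wool] lantern]]

At the top level: head "lantern" (specifically "garden wool lantern"); modifier "kiln".
Within "garden wool lantern", the head is "lantern" and the modifier is "garden wool".
Within "garden wool", the head is "wool" and the modifier is "garden".
So the structure is [kiln [[garden wool] lantern]].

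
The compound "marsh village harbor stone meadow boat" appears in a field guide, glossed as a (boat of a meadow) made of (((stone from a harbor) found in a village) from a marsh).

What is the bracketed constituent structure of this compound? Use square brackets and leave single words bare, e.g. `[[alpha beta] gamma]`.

Overall it is a kind of boat (specifically "meadow boat"); the modifier is "marsh village harbor stone".
Inside "marsh village harbor stone": head "stone" (specifically "village harbor stone"), modifier "marsh".
Inside "village harbor stone": head "stone" (specifically "harbor stone"), modifier "village".
Inside "harbor stone": head "stone", modifier "harbor".
Inside "meadow boat": head "boat", modifier "meadow".
So the structure is [[marsh [village [harbor stone]]] [meadow boat]].

[[marsh [village [harbor stone]]] [meadow boat]]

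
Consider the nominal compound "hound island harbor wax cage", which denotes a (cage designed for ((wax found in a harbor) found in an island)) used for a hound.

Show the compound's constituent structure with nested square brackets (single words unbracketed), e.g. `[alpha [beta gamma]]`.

[hound [[island [harbor wax]] cage]]

Whole compound: head "cage" (specifically "island harbor wax cage"), modifier "hound".
Within "island harbor wax cage", the head is "cage" and the modifier is "island harbor wax".
Within "island harbor wax", the head is "wax" (specifically "harbor wax") and the modifier is "island".
Within "harbor wax", the head is "wax" and the modifier is "harbor".
Assembled: [hound [[island [harbor wax]] cage]].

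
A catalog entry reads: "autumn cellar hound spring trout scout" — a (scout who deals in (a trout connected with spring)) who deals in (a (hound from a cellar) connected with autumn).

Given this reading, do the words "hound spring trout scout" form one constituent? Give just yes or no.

The top-level split is [autumn cellar hound] [spring trout scout]; the full structure is [[autumn [cellar hound]] [[spring trout] scout]].
"hound spring trout scout" straddles a constituent boundary, so it is not a single unit.

no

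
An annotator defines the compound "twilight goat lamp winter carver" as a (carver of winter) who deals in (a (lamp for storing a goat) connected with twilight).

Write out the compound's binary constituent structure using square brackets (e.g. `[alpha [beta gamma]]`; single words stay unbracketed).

At the top level: head "carver" (specifically "winter carver"); modifier "twilight goat lamp".
"twilight goat lamp" → head "lamp" (specifically "goat lamp"), modifier "twilight".
"goat lamp" → head "lamp", modifier "goat".
"winter carver" → head "carver", modifier "winter".
Putting it together: [[twilight [goat lamp]] [winter carver]].

[[twilight [goat lamp]] [winter carver]]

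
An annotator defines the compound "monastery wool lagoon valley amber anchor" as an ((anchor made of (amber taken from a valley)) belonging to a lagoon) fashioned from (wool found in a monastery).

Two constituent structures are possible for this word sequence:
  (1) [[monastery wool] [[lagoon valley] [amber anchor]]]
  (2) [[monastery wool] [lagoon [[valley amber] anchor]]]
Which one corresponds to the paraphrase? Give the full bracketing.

The paraphrase's head is the "anchor" part ("lagoon valley amber anchor"); its modifier is "monastery wool".
That top-level split, carried through the inner groups, gives [[monastery wool] [lagoon [[valley amber] anchor]]].

[[monastery wool] [lagoon [[valley amber] anchor]]]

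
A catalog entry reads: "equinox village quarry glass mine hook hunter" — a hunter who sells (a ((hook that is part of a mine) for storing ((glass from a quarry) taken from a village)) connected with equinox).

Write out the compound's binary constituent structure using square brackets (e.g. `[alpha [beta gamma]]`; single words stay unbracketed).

[[equinox [[village [quarry glass]] [mine hook]]] hunter]

Whole compound: head "hunter", modifier "equinox village quarry glass mine hook".
Inside "equinox village quarry glass mine hook": head "hook" (specifically "village quarry glass mine hook"), modifier "equinox".
Inside "village quarry glass mine hook": head "hook" (specifically "mine hook"), modifier "village quarry glass".
Inside "village quarry glass": head "glass" (specifically "quarry glass"), modifier "village".
Inside "quarry glass": head "glass", modifier "quarry".
Inside "mine hook": head "hook", modifier "mine".
Assembled: [[equinox [[village [quarry glass]] [mine hook]]] hunter].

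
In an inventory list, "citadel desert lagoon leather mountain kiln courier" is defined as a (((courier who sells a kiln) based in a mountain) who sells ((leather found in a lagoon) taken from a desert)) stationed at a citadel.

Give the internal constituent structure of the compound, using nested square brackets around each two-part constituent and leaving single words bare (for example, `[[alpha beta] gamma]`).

[citadel [[desert [lagoon leather]] [mountain [kiln courier]]]]

The outermost head in the paraphrase is "courier" (specifically "desert lagoon leather mountain kiln courier"), modified by "citadel".
Inside "desert lagoon leather mountain kiln courier": head "courier" (specifically "mountain kiln courier"), modifier "desert lagoon leather".
Inside "desert lagoon leather": head "leather" (specifically "lagoon leather"), modifier "desert".
Inside "lagoon leather": head "leather", modifier "lagoon".
Inside "mountain kiln courier": head "courier" (specifically "kiln courier"), modifier "mountain".
Inside "kiln courier": head "courier", modifier "kiln".
Assembled: [citadel [[desert [lagoon leather]] [mountain [kiln courier]]]].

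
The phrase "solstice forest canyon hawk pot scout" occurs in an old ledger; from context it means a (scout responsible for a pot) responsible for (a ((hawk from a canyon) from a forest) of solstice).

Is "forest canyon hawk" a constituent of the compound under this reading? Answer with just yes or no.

The paraphrase groups the words so that "forest canyon hawk" is one unit: it corresponds to a single parenthesized sub-phrase.
The full structure is [[solstice [forest [canyon hawk]]] [pot scout]], in which [forest canyon hawk] is a constituent.

yes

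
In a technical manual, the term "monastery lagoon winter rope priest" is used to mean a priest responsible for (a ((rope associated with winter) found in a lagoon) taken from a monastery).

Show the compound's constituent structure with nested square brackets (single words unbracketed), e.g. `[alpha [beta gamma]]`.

[[monastery [lagoon [winter rope]]] priest]

The outermost head in the paraphrase is "priest", modified by "monastery lagoon winter rope".
"monastery lagoon winter rope" → head "rope" (specifically "lagoon winter rope"), modifier "monastery".
"lagoon winter rope" → head "rope" (specifically "winter rope"), modifier "lagoon".
"winter rope" → head "rope", modifier "winter".
Putting it together: [[monastery [lagoon [winter rope]]] priest].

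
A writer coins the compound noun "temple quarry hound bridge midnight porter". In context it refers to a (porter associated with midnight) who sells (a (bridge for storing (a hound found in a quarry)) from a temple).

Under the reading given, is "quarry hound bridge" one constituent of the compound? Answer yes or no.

yes

The paraphrase groups the words so that "quarry hound bridge" is one unit: it corresponds to a single parenthesized sub-phrase.
The full structure is [[temple [[quarry hound] bridge]] [midnight porter]], in which [quarry hound bridge] is a constituent.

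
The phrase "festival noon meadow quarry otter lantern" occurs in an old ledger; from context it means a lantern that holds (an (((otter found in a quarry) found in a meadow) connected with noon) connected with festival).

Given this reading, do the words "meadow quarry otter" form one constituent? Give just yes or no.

yes

The paraphrase groups the words so that "meadow quarry otter" is one unit: it corresponds to a single parenthesized sub-phrase.
The full structure is [[festival [noon [meadow [quarry otter]]]] lantern], in which [meadow quarry otter] is a constituent.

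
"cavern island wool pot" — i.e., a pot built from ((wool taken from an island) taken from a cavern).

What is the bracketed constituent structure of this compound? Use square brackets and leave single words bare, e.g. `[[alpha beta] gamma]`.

Whole compound: head "pot", modifier "cavern island wool".
Inside "cavern island wool": head "wool" (specifically "island wool"), modifier "cavern".
Inside "island wool": head "wool", modifier "island".
Putting it together: [[cavern [island wool]] pot].

[[cavern [island wool]] pot]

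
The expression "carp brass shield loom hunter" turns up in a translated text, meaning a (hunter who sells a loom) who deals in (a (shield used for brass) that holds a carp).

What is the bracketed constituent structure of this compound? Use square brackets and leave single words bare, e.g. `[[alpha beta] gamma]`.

Overall it is a kind of hunter (specifically "loom hunter"); the modifier is "carp brass shield".
Within "carp brass shield", the head is "shield" (specifically "brass shield") and the modifier is "carp".
Within "brass shield", the head is "shield" and the modifier is "brass".
Within "loom hunter", the head is "hunter" and the modifier is "loom".
Assembled: [[carp [brass shield]] [loom hunter]].

[[carp [brass shield]] [loom hunter]]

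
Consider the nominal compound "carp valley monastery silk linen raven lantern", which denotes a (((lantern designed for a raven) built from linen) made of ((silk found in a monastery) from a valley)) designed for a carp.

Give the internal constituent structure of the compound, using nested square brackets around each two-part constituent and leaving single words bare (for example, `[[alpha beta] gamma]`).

At the top level: head "lantern" (specifically "valley monastery silk linen raven lantern"); modifier "carp".
Within "valley monastery silk linen raven lantern", the head is "lantern" (specifically "linen raven lantern") and the modifier is "valley monastery silk".
Within "valley monastery silk", the head is "silk" (specifically "monastery silk") and the modifier is "valley".
Within "monastery silk", the head is "silk" and the modifier is "monastery".
Within "linen raven lantern", the head is "lantern" (specifically "raven lantern") and the modifier is "linen".
Within "raven lantern", the head is "lantern" and the modifier is "raven".
Assembled: [carp [[valley [monastery silk]] [linen [raven lantern]]]].

[carp [[valley [monastery silk]] [linen [raven lantern]]]]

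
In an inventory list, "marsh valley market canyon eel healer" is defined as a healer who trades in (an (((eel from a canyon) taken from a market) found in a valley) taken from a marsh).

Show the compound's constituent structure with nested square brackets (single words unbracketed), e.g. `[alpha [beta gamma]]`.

Overall it is a kind of healer; the modifier is "marsh valley market canyon eel".
Inside "marsh valley market canyon eel": head "eel" (specifically "valley market canyon eel"), modifier "marsh".
Inside "valley market canyon eel": head "eel" (specifically "market canyon eel"), modifier "valley".
Inside "market canyon eel": head "eel" (specifically "canyon eel"), modifier "market".
Inside "canyon eel": head "eel", modifier "canyon".
Assembled: [[marsh [valley [market [canyon eel]]]] healer].

[[marsh [valley [market [canyon eel]]]] healer]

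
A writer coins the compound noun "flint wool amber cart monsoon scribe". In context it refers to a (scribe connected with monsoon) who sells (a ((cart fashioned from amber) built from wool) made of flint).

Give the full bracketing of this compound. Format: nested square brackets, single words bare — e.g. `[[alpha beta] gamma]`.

The outermost head in the paraphrase is "scribe" (specifically "monsoon scribe"), modified by "flint wool amber cart".
"flint wool amber cart" → head "cart" (specifically "wool amber cart"), modifier "flint".
"wool amber cart" → head "cart" (specifically "amber cart"), modifier "wool".
"amber cart" → head "cart", modifier "amber".
"monsoon scribe" → head "scribe", modifier "monsoon".
Putting it together: [[flint [wool [amber cart]]] [monsoon scribe]].

[[flint [wool [amber cart]]] [monsoon scribe]]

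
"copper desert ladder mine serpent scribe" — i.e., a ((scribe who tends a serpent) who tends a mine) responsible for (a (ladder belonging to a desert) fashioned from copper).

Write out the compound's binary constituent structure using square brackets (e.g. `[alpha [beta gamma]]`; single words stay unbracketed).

At the top level: head "scribe" (specifically "mine serpent scribe"); modifier "copper desert ladder".
"copper desert ladder" → head "ladder" (specifically "desert ladder"), modifier "copper".
"desert ladder" → head "ladder", modifier "desert".
"mine serpent scribe" → head "scribe" (specifically "serpent scribe"), modifier "mine".
"serpent scribe" → head "scribe", modifier "serpent".
So the structure is [[copper [desert ladder]] [mine [serpent scribe]]].

[[copper [desert ladder]] [mine [serpent scribe]]]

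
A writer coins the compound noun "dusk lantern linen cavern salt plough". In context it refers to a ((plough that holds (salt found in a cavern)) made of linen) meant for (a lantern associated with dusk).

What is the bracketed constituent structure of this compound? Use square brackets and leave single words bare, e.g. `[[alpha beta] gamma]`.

[[dusk lantern] [linen [[cavern salt] plough]]]

Whole compound: head "plough" (specifically "linen cavern salt plough"), modifier "dusk lantern".
"dusk lantern" → head "lantern", modifier "dusk".
"linen cavern salt plough" → head "plough" (specifically "cavern salt plough"), modifier "linen".
"cavern salt plough" → head "plough", modifier "cavern salt".
"cavern salt" → head "salt", modifier "cavern".
Assembled: [[dusk lantern] [linen [[cavern salt] plough]]].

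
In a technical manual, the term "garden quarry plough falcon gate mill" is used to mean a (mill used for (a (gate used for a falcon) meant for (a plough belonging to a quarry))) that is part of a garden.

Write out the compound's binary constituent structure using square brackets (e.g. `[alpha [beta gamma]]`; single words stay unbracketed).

[garden [[[quarry plough] [falcon gate]] mill]]

Overall it is a kind of mill (specifically "quarry plough falcon gate mill"); the modifier is "garden".
"quarry plough falcon gate mill" → head "mill", modifier "quarry plough falcon gate".
"quarry plough falcon gate" → head "gate" (specifically "falcon gate"), modifier "quarry plough".
"quarry plough" → head "plough", modifier "quarry".
"falcon gate" → head "gate", modifier "falcon".
Putting it together: [garden [[[quarry plough] [falcon gate]] mill]].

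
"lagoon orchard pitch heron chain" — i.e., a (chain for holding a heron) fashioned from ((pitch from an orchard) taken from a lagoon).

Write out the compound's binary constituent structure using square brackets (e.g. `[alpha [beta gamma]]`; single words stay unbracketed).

[[lagoon [orchard pitch]] [heron chain]]

Overall it is a kind of chain (specifically "heron chain"); the modifier is "lagoon orchard pitch".
"lagoon orchard pitch" → head "pitch" (specifically "orchard pitch"), modifier "lagoon".
"orchard pitch" → head "pitch", modifier "orchard".
"heron chain" → head "chain", modifier "heron".
Assembled: [[lagoon [orchard pitch]] [heron chain]].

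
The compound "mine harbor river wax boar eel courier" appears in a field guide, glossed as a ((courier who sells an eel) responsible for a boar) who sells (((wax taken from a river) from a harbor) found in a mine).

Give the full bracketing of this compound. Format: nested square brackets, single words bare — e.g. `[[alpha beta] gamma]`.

The outermost head in the paraphrase is "courier" (specifically "boar eel courier"), modified by "mine harbor river wax".
Inside "mine harbor river wax": head "wax" (specifically "harbor river wax"), modifier "mine".
Inside "harbor river wax": head "wax" (specifically "river wax"), modifier "harbor".
Inside "river wax": head "wax", modifier "river".
Inside "boar eel courier": head "courier" (specifically "eel courier"), modifier "boar".
Inside "eel courier": head "courier", modifier "eel".
Assembled: [[mine [harbor [river wax]]] [boar [eel courier]]].

[[mine [harbor [river wax]]] [boar [eel courier]]]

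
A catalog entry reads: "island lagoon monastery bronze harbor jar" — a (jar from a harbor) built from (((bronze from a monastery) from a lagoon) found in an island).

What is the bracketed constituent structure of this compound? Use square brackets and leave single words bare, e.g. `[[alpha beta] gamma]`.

At the top level: head "jar" (specifically "harbor jar"); modifier "island lagoon monastery bronze".
Inside "island lagoon monastery bronze": head "bronze" (specifically "lagoon monastery bronze"), modifier "island".
Inside "lagoon monastery bronze": head "bronze" (specifically "monastery bronze"), modifier "lagoon".
Inside "monastery bronze": head "bronze", modifier "monastery".
Inside "harbor jar": head "jar", modifier "harbor".
Assembled: [[island [lagoon [monastery bronze]]] [harbor jar]].

[[island [lagoon [monastery bronze]]] [harbor jar]]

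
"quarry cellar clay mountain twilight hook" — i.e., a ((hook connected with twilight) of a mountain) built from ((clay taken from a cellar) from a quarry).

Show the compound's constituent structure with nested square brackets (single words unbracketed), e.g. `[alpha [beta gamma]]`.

Whole compound: head "hook" (specifically "mountain twilight hook"), modifier "quarry cellar clay".
"quarry cellar clay" → head "clay" (specifically "cellar clay"), modifier "quarry".
"cellar clay" → head "clay", modifier "cellar".
"mountain twilight hook" → head "hook" (specifically "twilight hook"), modifier "mountain".
"twilight hook" → head "hook", modifier "twilight".
Assembled: [[quarry [cellar clay]] [mountain [twilight hook]]].

[[quarry [cellar clay]] [mountain [twilight hook]]]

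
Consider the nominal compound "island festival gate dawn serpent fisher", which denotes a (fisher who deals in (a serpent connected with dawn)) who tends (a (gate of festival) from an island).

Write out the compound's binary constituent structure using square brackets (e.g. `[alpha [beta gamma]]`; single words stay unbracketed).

Overall it is a kind of fisher (specifically "dawn serpent fisher"); the modifier is "island festival gate".
"island festival gate" → head "gate" (specifically "festival gate"), modifier "island".
"festival gate" → head "gate", modifier "festival".
"dawn serpent fisher" → head "fisher", modifier "dawn serpent".
"dawn serpent" → head "serpent", modifier "dawn".
Assembled: [[island [festival gate]] [[dawn serpent] fisher]].

[[island [festival gate]] [[dawn serpent] fisher]]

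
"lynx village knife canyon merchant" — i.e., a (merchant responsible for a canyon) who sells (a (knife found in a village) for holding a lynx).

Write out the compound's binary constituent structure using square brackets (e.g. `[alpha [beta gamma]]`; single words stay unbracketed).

[[lynx [village knife]] [canyon merchant]]

Whole compound: head "merchant" (specifically "canyon merchant"), modifier "lynx village knife".
"lynx village knife" → head "knife" (specifically "village knife"), modifier "lynx".
"village knife" → head "knife", modifier "village".
"canyon merchant" → head "merchant", modifier "canyon".
So the structure is [[lynx [village knife]] [canyon merchant]].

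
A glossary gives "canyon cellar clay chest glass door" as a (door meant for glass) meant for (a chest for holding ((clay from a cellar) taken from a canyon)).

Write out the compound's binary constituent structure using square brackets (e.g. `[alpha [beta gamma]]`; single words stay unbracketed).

[[[canyon [cellar clay]] chest] [glass door]]

Overall it is a kind of door (specifically "glass door"); the modifier is "canyon cellar clay chest".
Inside "canyon cellar clay chest": head "chest", modifier "canyon cellar clay".
Inside "canyon cellar clay": head "clay" (specifically "cellar clay"), modifier "canyon".
Inside "cellar clay": head "clay", modifier "cellar".
Inside "glass door": head "door", modifier "glass".
So the structure is [[[canyon [cellar clay]] chest] [glass door]].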